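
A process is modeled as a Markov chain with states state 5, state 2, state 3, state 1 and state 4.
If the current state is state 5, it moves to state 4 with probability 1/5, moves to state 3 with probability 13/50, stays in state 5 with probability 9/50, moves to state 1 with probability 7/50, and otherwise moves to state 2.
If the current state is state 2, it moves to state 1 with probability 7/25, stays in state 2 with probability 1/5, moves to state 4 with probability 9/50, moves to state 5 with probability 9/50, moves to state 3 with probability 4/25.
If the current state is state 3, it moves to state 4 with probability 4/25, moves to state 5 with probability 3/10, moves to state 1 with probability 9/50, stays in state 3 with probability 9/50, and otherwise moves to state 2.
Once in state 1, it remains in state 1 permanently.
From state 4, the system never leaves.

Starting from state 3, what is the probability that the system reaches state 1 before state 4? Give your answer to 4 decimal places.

0.5217

Let h(s) be the probability of absorption at state 1 starting from transient state s. Then h(state 1) = 1 and h(state 4) = 0. By first-step analysis:
h(state 5) = 0.18·h(state 5) + 0.22·h(state 2) + 0.26·h(state 3) + 0.14·1 + 0.2·0
h(state 2) = 0.18·h(state 5) + 0.2·h(state 2) + 0.16·h(state 3) + 0.28·1 + 0.18·0
h(state 3) = 0.3·h(state 5) + 0.18·h(state 2) + 0.18·h(state 3) + 0.18·1 + 0.16·0
Solving: h(state 5) = 0.4875, h(state 2) = 0.5640, h(state 3) = 0.5217.
Starting from state 3, the probability is 0.5217.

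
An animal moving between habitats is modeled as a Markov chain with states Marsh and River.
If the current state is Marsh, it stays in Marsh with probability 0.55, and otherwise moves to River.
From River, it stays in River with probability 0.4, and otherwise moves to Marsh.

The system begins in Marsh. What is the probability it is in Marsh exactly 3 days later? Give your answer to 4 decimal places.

0.5714

Propagate the distribution vector 3 days from Marsh.
After 0 days: (1.0000, 0.0000)
After 1 day: (0.5500, 0.4500)
After 2 days: (0.5725, 0.4275)
After 3 days: (0.5714, 0.4286)
P(in Marsh after 3 days) = 0.5714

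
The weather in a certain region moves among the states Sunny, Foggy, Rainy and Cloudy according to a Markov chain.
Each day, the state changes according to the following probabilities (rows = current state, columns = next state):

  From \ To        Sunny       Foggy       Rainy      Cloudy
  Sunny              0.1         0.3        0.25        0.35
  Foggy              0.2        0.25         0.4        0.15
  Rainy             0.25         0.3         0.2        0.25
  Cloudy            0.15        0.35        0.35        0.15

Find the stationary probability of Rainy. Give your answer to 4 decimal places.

Let the stationary distribution be π with π = πP and π_1 + π_2 + π_3 + π_4 = 1.
π_1 = 0.1·π_1 + 0.2·π_2 + 0.25·π_3 + 0.15·π_4
π_2 = 0.3·π_1 + 0.25·π_2 + 0.3·π_3 + 0.35·π_4
π_3 = 0.25·π_1 + 0.4·π_2 + 0.2·π_3 + 0.35·π_4
Solving with the normalization constraint gives π = (0.1856, 0.2961, 0.3011, 0.2172).
So the stationary probability of Rainy is 0.3011.

0.3011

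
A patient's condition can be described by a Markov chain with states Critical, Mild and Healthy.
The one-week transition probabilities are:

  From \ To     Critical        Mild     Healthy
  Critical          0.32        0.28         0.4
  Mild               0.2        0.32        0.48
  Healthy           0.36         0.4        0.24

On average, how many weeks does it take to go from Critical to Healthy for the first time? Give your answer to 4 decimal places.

Let t(s) be the expected number of weeks to first reach Healthy from state s, with t(Healthy) = 0. Conditioning on the first week:
t(Critical) = 1 + 0.32·t(Critical) + 0.28·t(Mild)
t(Mild) = 1 + 0.2·t(Critical) + 0.32·t(Mild)
Solving: t(Critical) = 2.3622, t(Mild) = 2.1654.
Expected weeks from Critical to Healthy: 2.3622.

2.3622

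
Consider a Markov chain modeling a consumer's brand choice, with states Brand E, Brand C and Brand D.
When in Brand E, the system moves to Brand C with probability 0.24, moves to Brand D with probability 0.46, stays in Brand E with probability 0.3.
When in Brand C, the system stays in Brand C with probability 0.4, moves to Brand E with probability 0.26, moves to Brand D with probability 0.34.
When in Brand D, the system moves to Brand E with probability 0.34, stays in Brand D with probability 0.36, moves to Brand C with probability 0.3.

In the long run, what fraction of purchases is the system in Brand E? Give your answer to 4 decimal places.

0.3028

Let the stationary distribution be π with π = πP and π_1 + π_2 + π_3 = 1.
π_1 = 0.3·π_1 + 0.26·π_2 + 0.34·π_3
π_2 = 0.24·π_1 + 0.4·π_2 + 0.3·π_3
Solving with the normalization constraint gives π = (0.3028, 0.3131, 0.3840).
So the stationary probability of Brand E is 0.3028.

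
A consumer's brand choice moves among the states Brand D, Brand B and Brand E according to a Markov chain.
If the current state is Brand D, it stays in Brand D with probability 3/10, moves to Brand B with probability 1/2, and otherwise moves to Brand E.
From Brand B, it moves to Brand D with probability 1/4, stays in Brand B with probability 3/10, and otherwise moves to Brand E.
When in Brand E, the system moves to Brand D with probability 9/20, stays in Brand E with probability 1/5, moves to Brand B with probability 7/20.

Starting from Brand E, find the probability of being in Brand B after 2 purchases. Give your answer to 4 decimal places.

Sum over the intermediate state after 1 purchase:
P = P(Brand E→Brand D)·P(Brand D→Brand B) + P(Brand E→Brand B)·P(Brand B→Brand B) + P(Brand E→Brand E)·P(Brand E→Brand B)
  = 0.45×0.5 + 0.35×0.3 + 0.2×0.35
  = 0.2250 + 0.1050 + 0.0700 = 0.4000

0.4000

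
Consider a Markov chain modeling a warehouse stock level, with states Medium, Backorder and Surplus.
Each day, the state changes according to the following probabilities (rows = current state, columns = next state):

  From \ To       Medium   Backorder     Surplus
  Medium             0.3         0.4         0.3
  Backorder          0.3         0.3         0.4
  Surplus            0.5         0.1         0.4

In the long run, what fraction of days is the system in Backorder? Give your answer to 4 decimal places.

0.2647

Let the stationary distribution be π with π = πP and π_1 + π_2 + π_3 = 1.
π_1 = 0.3·π_1 + 0.3·π_2 + 0.5·π_3
π_2 = 0.4·π_1 + 0.3·π_2 + 0.1·π_3
Solving with the normalization constraint gives π = (0.3725, 0.2647, 0.3627).
So the stationary probability of Backorder is 0.2647.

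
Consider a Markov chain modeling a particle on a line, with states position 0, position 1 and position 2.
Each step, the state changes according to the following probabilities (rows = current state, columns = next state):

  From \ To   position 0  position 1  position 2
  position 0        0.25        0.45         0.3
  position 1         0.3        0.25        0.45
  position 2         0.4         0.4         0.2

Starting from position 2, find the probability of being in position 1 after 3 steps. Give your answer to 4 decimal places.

Propagate the distribution vector 3 steps from position 2.
After 0 steps: (0.0000, 0.0000, 1.0000)
After 1 step: (0.4000, 0.4000, 0.2000)
After 2 steps: (0.3000, 0.3600, 0.3400)
After 3 steps: (0.3190, 0.3610, 0.3200)
P(in position 1 after 3 steps) = 0.3610

0.3610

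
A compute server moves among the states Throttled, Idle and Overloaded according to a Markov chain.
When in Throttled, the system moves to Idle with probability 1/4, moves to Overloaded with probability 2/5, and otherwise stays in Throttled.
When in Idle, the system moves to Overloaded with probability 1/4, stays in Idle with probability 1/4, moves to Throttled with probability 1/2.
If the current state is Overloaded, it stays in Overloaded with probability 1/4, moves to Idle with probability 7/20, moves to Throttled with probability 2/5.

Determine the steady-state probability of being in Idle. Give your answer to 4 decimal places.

Let the stationary distribution be π with π = πP and π_1 + π_2 + π_3 = 1.
π_1 = 0.35·π_1 + 0.5·π_2 + 0.4·π_3
π_2 = 0.25·π_1 + 0.25·π_2 + 0.35·π_3
Solving with the normalization constraint gives π = (0.4077, 0.2811, 0.3112).
So the stationary probability of Idle is 0.2811.

0.2811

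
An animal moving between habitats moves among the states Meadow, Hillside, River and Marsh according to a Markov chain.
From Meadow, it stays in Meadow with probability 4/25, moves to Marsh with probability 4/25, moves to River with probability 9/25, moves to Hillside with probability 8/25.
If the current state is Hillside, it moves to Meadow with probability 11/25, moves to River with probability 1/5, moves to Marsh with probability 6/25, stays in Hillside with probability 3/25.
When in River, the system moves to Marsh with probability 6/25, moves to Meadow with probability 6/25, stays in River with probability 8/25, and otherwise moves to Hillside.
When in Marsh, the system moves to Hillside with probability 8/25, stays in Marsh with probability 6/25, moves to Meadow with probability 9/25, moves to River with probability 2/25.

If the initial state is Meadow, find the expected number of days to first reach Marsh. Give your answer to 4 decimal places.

Let t(s) be the expected number of days to first reach Marsh from state s, with t(Marsh) = 0. Conditioning on the first day:
t(Meadow) = 1 + 0.16·t(Meadow) + 0.32·t(Hillside) + 0.36·t(River)
t(Hillside) = 1 + 0.44·t(Meadow) + 0.12·t(Hillside) + 0.2·t(River)
t(River) = 1 + 0.24·t(Meadow) + 0.2·t(Hillside) + 0.32·t(River)
Solving: t(Meadow) = 4.9105, t(Hillside) = 4.6292, t(River) = 4.5652.
Expected days from Meadow to Marsh: 4.9105.

4.9105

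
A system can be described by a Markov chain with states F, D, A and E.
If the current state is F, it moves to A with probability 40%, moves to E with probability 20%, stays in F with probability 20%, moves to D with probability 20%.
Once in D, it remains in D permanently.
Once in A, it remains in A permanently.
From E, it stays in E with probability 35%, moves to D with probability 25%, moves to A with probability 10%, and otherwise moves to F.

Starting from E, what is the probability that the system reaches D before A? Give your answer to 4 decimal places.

0.5652

Let h(s) be the probability of absorption at D starting from transient state s. Then h(D) = 1 and h(A) = 0. By first-step analysis:
h(F) = 0.2·h(F) + 0.2·1 + 0.4·0 + 0.2·h(E)
h(E) = 0.3·h(F) + 0.25·1 + 0.1·0 + 0.35·h(E)
Solving: h(F) = 0.3913, h(E) = 0.5652.
Starting from E, the probability is 0.5652.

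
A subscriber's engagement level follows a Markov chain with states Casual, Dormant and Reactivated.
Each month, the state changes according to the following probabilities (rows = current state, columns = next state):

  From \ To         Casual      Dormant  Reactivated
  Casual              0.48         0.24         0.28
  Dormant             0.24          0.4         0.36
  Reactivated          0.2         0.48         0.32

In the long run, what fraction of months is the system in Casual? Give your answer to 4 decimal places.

0.2988

Let the stationary distribution be π with π = πP and π_1 + π_2 + π_3 = 1.
π_1 = 0.48·π_1 + 0.24·π_2 + 0.2·π_3
π_2 = 0.24·π_1 + 0.4·π_2 + 0.48·π_3
Solving with the normalization constraint gives π = (0.2988, 0.3780, 0.3232).
So the stationary probability of Casual is 0.2988.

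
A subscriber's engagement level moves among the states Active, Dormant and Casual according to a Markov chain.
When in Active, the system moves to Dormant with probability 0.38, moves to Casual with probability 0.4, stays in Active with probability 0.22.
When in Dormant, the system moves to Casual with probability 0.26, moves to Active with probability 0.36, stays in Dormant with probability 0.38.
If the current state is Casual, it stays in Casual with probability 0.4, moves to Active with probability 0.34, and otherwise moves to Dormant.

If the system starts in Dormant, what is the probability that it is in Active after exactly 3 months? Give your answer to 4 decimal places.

0.3104

Propagate the distribution vector 3 months from Dormant.
After 0 months: (0.0000, 1.0000, 0.0000)
After 1 month: (0.3600, 0.3800, 0.2600)
After 2 months: (0.3044, 0.3488, 0.3468)
After 3 months: (0.3104, 0.3384, 0.3512)
P(in Active after 3 months) = 0.3104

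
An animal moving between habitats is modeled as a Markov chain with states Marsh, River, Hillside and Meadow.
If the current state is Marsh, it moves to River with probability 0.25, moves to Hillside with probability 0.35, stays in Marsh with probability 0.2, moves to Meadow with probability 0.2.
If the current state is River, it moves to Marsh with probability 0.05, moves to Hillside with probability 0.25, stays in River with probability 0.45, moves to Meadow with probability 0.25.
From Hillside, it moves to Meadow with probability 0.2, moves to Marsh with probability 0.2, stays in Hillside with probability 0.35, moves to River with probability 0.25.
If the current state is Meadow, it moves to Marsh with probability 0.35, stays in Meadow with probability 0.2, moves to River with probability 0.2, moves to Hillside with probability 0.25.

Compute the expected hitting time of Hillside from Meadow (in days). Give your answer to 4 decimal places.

3.6620

Let t(s) be the expected number of days to first reach Hillside from state s, with t(Hillside) = 0. Conditioning on the first day:
t(Marsh) = 1 + 0.2·t(Marsh) + 0.25·t(River) + 0.2·t(Meadow)
t(River) = 1 + 0.05·t(Marsh) + 0.45·t(River) + 0.25·t(Meadow)
t(Meadow) = 1 + 0.35·t(Marsh) + 0.2·t(River) + 0.2·t(Meadow)
Solving: t(Marsh) = 3.3490, t(River) = 3.7872, t(Meadow) = 3.6620.
Expected days from Meadow to Hillside: 3.6620.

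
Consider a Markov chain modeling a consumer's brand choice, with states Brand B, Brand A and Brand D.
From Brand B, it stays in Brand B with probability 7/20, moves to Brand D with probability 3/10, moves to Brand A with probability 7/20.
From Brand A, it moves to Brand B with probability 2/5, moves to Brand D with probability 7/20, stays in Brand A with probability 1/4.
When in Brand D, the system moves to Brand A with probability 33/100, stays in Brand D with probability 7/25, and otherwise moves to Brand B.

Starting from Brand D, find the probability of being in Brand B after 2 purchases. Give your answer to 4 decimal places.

Sum over the intermediate state after 1 purchase:
P = P(Brand D→Brand B)·P(Brand B→Brand B) + P(Brand D→Brand A)·P(Brand A→Brand B) + P(Brand D→Brand D)·P(Brand D→Brand B)
  = 0.39×0.35 + 0.33×0.4 + 0.28×0.39
  = 0.1365 + 0.1320 + 0.1092 = 0.3777

0.3777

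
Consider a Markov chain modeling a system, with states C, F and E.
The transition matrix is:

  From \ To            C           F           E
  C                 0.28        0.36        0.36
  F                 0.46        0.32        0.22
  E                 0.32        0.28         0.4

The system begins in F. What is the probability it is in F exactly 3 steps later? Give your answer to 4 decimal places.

Propagate the distribution vector 3 steps from F.
After 0 steps: (0.0000, 1.0000, 0.0000)
After 1 step: (0.4600, 0.3200, 0.2200)
After 2 steps: (0.3464, 0.3296, 0.3240)
After 3 steps: (0.3523, 0.3209, 0.3268)
P(in F after 3 steps) = 0.3209

0.3209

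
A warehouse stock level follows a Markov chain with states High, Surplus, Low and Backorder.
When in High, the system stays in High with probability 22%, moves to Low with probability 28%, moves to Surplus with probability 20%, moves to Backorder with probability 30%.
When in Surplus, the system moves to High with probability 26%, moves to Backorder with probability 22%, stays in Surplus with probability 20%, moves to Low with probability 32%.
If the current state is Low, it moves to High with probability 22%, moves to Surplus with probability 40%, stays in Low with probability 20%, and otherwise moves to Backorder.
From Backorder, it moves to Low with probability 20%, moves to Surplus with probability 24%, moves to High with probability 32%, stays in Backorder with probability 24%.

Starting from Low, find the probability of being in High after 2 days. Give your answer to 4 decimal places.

Propagate the distribution vector 2 days from Low.
After 0 days: (0.0000, 0.0000, 1.0000, 0.0000)
After 1 day: (0.2200, 0.4000, 0.2000, 0.1800)
After 2 days: (0.2540, 0.2472, 0.2656, 0.2332)
P(in High after 2 days) = 0.2540

0.2540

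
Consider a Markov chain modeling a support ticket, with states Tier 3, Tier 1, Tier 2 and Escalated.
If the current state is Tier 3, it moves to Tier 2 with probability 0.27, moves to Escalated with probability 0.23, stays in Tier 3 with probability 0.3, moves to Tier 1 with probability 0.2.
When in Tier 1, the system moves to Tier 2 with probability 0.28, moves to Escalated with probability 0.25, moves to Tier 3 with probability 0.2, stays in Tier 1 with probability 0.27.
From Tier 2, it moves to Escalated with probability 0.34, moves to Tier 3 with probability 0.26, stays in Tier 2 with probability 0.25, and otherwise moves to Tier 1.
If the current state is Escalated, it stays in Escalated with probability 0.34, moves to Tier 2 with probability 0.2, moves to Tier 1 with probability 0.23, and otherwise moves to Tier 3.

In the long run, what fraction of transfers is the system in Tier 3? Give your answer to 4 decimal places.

0.2485

Let the stationary distribution be π with π = πP and π_1 + π_2 + π_3 + π_4 = 1.
π_1 = 0.3·π_1 + 0.2·π_2 + 0.26·π_3 + 0.23·π_4
π_2 = 0.2·π_1 + 0.27·π_2 + 0.15·π_3 + 0.23·π_4
π_3 = 0.27·π_1 + 0.28·π_2 + 0.25·π_3 + 0.2·π_4
Solving with the normalization constraint gives π = (0.2485, 0.2113, 0.2466, 0.2937).
So the stationary probability of Tier 3 is 0.2485.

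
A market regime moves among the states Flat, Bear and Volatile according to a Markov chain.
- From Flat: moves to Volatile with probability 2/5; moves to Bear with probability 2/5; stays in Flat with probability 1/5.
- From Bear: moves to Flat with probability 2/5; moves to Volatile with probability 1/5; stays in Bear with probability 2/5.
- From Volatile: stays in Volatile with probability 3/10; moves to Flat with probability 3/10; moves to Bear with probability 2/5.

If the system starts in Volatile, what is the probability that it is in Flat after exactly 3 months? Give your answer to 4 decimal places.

Propagate the distribution vector 3 months from Volatile.
After 0 months: (0.0000, 0.0000, 1.0000)
After 1 month: (0.3000, 0.4000, 0.3000)
After 2 months: (0.3100, 0.4000, 0.2900)
After 3 months: (0.3090, 0.4000, 0.2910)
P(in Flat after 3 months) = 0.3090

0.3090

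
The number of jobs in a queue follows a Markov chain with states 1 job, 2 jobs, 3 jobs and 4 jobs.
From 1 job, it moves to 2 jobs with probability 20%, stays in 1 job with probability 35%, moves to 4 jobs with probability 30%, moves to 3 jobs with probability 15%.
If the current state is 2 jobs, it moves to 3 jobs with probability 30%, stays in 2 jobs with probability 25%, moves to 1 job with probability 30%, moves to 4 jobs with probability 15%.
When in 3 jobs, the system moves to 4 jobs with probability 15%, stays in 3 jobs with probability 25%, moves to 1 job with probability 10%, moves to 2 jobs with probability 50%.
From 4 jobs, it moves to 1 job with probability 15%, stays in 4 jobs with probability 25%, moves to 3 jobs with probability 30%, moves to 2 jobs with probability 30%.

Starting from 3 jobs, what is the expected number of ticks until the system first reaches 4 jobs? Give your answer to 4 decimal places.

5.4397

Let t(s) be the expected number of ticks to first reach 4 jobs from state s, with t(4 jobs) = 0. Conditioning on the first tick:
t(1 job) = 1 + 0.35·t(1 job) + 0.2·t(2 jobs) + 0.15·t(3 jobs)
t(2 jobs) = 1 + 0.3·t(1 job) + 0.25·t(2 jobs) + 0.3·t(3 jobs)
t(3 jobs) = 1 + 0.1·t(1 job) + 0.5·t(2 jobs) + 0.25·t(3 jobs)
Solving: t(1 job) = 4.4172, t(2 jobs) = 5.2761, t(3 jobs) = 5.4397.
Expected ticks from 3 jobs to 4 jobs: 5.4397.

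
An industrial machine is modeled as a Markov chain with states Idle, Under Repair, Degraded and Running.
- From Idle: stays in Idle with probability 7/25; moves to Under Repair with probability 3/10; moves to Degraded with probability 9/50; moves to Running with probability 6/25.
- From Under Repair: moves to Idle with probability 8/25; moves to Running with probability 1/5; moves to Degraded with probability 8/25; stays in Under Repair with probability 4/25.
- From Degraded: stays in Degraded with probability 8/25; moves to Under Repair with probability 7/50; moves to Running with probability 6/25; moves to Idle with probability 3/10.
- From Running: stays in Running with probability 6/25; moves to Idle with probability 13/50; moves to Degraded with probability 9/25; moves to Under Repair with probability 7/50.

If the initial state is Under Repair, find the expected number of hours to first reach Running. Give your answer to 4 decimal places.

Let t(s) be the expected number of hours to first reach Running from state s, with t(Running) = 0. Conditioning on the first hour:
t(Idle) = 1 + 0.28·t(Idle) + 0.3·t(Under Repair) + 0.18·t(Degraded)
t(Under Repair) = 1 + 0.32·t(Idle) + 0.16·t(Under Repair) + 0.32·t(Degraded)
t(Degraded) = 1 + 0.3·t(Idle) + 0.14·t(Under Repair) + 0.32·t(Degraded)
Solving: t(Idle) = 4.3317, t(Under Repair) = 4.4803, t(Degraded) = 4.3040.
Expected hours from Under Repair to Running: 4.4803.

4.4803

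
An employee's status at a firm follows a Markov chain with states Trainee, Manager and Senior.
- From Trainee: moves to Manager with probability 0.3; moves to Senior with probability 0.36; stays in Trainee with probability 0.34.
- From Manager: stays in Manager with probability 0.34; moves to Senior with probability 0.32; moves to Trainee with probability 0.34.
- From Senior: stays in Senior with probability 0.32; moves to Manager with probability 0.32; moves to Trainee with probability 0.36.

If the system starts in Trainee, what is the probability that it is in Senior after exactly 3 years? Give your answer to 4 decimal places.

Propagate the distribution vector 3 years from Trainee.
After 0 years: (1.0000, 0.0000, 0.0000)
After 1 year: (0.3400, 0.3000, 0.3600)
After 2 years: (0.3472, 0.3192, 0.3336)
After 3 years: (0.3467, 0.3194, 0.3339)
P(in Senior after 3 years) = 0.3339

0.3339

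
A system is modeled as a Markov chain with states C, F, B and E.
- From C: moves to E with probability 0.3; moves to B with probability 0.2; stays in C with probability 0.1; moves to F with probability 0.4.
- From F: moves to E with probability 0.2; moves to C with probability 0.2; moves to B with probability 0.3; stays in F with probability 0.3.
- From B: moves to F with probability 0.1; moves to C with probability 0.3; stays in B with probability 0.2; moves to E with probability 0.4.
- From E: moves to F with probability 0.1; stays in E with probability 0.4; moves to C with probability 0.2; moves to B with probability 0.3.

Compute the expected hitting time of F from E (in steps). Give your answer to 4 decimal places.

Let t(s) be the expected number of steps to first reach F from state s, with t(F) = 0. Conditioning on the first step:
t(C) = 1 + 0.1·t(C) + 0.2·t(B) + 0.3·t(E)
t(B) = 1 + 0.3·t(C) + 0.2·t(B) + 0.4·t(E)
t(E) = 1 + 0.2·t(C) + 0.3·t(B) + 0.4·t(E)
Solving: t(C) = 4.5178, t(B) = 6.0406, t(E) = 6.1929.
Expected steps from E to F: 6.1929.

6.1929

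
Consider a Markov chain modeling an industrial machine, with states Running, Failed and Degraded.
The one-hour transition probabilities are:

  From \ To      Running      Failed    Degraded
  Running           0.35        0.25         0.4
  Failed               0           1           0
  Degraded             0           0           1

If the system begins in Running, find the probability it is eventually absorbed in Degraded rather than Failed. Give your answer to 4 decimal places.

Let h(s) be the probability of absorption at Degraded starting from transient state s. Then h(Degraded) = 1 and h(Failed) = 0. By first-step analysis:
h(Running) = 0.35·h(Running) + 0.25·0 + 0.4·1
Solving: h(Running) = 0.6154.
Starting from Running, the probability is 0.6154.

0.6154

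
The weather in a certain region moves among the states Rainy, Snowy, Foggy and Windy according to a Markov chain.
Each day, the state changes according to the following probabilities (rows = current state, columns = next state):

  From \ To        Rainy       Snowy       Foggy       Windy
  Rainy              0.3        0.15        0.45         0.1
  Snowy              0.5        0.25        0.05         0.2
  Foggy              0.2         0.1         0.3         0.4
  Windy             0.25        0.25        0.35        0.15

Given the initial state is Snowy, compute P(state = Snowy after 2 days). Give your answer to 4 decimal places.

Propagate the distribution vector 2 days from Snowy.
After 0 days: (0.0000, 1.0000, 0.0000, 0.0000)
After 1 day: (0.5000, 0.2500, 0.0500, 0.2000)
After 2 days: (0.3350, 0.1925, 0.3225, 0.1500)
P(in Snowy after 2 days) = 0.1925

0.1925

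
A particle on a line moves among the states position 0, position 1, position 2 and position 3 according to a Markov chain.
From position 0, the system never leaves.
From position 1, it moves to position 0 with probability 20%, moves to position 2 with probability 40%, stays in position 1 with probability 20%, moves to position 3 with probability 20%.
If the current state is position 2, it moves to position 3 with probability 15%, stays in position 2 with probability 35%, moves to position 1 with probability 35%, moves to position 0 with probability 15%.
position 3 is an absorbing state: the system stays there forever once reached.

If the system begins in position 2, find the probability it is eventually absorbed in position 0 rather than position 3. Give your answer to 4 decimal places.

0.5000

Let h(s) be the probability of absorption at position 0 starting from transient state s. Then h(position 0) = 1 and h(position 3) = 0. By first-step analysis:
h(position 1) = 0.2·1 + 0.2·h(position 1) + 0.4·h(position 2) + 0.2·0
h(position 2) = 0.15·1 + 0.35·h(position 1) + 0.35·h(position 2) + 0.15·0
Solving: h(position 1) = 0.5000, h(position 2) = 0.5000.
Starting from position 2, the probability is 0.5000.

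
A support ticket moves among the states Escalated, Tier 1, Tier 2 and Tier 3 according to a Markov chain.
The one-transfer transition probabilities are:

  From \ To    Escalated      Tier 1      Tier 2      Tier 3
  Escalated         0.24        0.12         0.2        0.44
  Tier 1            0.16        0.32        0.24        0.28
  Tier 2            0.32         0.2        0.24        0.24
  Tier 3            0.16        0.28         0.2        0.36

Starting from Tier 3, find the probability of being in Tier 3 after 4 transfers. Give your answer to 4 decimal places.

Propagate the distribution vector 4 transfers from Tier 3.
After 0 transfers: (0.0000, 0.0000, 0.0000, 1.0000)
After 1 transfer: (0.1600, 0.2800, 0.2000, 0.3600)
After 2 transfers: (0.2048, 0.2496, 0.2192, 0.3264)
After 3 transfers: (0.2115, 0.2397, 0.2188, 0.3301)
After 4 transfers: (0.2119, 0.2383, 0.2183, 0.3315)
P(in Tier 3 after 4 transfers) = 0.3315

0.3315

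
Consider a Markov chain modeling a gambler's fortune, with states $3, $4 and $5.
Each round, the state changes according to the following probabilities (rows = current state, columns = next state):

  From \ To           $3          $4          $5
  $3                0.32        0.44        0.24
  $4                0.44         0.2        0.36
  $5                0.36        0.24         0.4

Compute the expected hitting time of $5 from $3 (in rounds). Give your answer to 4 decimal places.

3.5388

Let t(s) be the expected number of rounds to first reach $5 from state s, with t($5) = 0. Conditioning on the first round:
t($3) = 1 + 0.32·t($3) + 0.44·t($4)
t($4) = 1 + 0.44·t($3) + 0.2·t($4)
Solving: t($3) = 3.5388, t($4) = 3.1963.
Expected rounds from $3 to $5: 3.5388.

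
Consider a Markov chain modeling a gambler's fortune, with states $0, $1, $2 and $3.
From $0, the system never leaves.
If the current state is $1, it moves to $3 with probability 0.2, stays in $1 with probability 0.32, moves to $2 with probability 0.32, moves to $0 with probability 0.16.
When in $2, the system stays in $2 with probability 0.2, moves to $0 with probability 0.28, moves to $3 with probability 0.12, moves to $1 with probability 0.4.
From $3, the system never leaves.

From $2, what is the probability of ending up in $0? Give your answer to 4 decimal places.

Let h(s) be the probability of absorption at $0 starting from transient state s. Then h($0) = 1 and h($3) = 0. By first-step analysis:
h($1) = 0.16·1 + 0.32·h($1) + 0.32·h($2) + 0.2·0
h($2) = 0.28·1 + 0.4·h($1) + 0.2·h($2) + 0.12·0
Solving: h($1) = 0.5231, h($2) = 0.6115.
Starting from $2, the probability is 0.6115.

0.6115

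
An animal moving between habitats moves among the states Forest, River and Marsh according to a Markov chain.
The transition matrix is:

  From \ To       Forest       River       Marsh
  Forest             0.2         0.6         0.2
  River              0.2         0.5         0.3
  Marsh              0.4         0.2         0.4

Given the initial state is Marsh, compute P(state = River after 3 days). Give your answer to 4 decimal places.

0.4380

Propagate the distribution vector 3 days from Marsh.
After 0 days: (0.0000, 0.0000, 1.0000)
After 1 day: (0.4000, 0.2000, 0.4000)
After 2 days: (0.2800, 0.4200, 0.3000)
After 3 days: (0.2600, 0.4380, 0.3020)
P(in River after 3 days) = 0.4380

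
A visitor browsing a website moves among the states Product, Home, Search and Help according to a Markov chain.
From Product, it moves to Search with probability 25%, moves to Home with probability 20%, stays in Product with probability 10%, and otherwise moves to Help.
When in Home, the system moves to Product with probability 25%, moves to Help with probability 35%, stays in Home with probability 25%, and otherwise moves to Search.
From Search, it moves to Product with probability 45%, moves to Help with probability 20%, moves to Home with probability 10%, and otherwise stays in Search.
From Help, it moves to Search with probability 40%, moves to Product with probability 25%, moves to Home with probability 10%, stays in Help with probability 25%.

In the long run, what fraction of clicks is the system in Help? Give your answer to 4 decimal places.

0.3041

Let the stationary distribution be π with π = πP and π_1 + π_2 + π_3 + π_4 = 1.
π_1 = 0.1·π_1 + 0.25·π_2 + 0.45·π_3 + 0.25·π_4
π_2 = 0.2·π_1 + 0.25·π_2 + 0.1·π_3 + 0.1·π_4
π_3 = 0.25·π_1 + 0.15·π_2 + 0.25·π_3 + 0.4·π_4
Solving with the normalization constraint gives π = (0.2662, 0.1490, 0.2807, 0.3041).
So the stationary probability of Help is 0.3041.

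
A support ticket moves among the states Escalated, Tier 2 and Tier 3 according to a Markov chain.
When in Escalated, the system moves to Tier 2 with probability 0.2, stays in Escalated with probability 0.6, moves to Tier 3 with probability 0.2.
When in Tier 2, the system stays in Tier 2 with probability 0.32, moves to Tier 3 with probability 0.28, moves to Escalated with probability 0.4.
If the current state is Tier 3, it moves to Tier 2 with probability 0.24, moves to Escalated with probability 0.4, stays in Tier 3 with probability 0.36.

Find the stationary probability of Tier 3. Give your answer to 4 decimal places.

Let the stationary distribution be π with π = πP and π_1 + π_2 + π_3 = 1.
π_1 = 0.6·π_1 + 0.4·π_2 + 0.4·π_3
π_2 = 0.2·π_1 + 0.32·π_2 + 0.24·π_3
Solving with the normalization constraint gives π = (0.5000, 0.2391, 0.2609).
So the stationary probability of Tier 3 is 0.2609.

0.2609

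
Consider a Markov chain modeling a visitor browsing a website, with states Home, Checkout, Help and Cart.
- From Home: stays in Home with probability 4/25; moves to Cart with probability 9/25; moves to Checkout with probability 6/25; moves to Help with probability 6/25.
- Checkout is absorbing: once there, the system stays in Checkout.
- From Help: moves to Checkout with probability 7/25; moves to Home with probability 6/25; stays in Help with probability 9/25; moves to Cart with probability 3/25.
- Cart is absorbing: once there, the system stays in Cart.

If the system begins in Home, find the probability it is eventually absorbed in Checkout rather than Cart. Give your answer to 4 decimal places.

Let h(s) be the probability of absorption at Checkout starting from transient state s. Then h(Checkout) = 1 and h(Cart) = 0. By first-step analysis:
h(Home) = 0.16·h(Home) + 0.24·1 + 0.24·h(Help) + 0.36·0
h(Help) = 0.24·h(Home) + 0.28·1 + 0.36·h(Help) + 0.12·0
Solving: h(Home) = 0.4600, h(Help) = 0.6100.
Starting from Home, the probability is 0.4600.

0.4600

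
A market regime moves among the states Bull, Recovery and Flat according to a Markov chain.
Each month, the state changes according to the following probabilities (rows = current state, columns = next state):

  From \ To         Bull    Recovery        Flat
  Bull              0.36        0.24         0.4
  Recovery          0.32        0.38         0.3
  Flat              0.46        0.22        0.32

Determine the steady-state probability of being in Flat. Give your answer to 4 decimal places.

0.3453

Let the stationary distribution be π with π = πP and π_1 + π_2 + π_3 = 1.
π_1 = 0.36·π_1 + 0.32·π_2 + 0.46·π_3
π_2 = 0.24·π_1 + 0.38·π_2 + 0.22·π_3
Solving with the normalization constraint gives π = (0.3837, 0.2710, 0.3453).
So the stationary probability of Flat is 0.3453.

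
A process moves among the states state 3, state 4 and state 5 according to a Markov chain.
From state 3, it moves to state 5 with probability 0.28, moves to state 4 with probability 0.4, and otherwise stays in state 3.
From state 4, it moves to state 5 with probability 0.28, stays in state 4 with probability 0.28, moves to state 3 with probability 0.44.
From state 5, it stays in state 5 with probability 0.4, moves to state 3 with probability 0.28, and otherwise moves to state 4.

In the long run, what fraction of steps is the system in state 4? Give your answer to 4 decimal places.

0.3344

Let the stationary distribution be π with π = πP and π_1 + π_2 + π_3 = 1.
π_1 = 0.32·π_1 + 0.44·π_2 + 0.28·π_3
π_2 = 0.4·π_1 + 0.28·π_2 + 0.32·π_3
Solving with the normalization constraint gives π = (0.3474, 0.3344, 0.3182).
So the stationary probability of state 4 is 0.3344.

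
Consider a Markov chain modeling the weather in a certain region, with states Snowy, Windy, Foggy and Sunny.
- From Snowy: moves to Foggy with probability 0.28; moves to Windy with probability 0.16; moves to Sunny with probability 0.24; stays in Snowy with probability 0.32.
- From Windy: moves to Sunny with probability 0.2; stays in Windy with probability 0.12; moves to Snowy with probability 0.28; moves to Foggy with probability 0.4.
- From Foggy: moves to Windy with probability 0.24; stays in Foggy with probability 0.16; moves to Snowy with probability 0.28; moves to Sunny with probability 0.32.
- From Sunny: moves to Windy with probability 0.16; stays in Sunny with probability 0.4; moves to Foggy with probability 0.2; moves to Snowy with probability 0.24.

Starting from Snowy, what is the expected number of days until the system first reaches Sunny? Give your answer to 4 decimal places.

Let t(s) be the expected number of days to first reach Sunny from state s, with t(Sunny) = 0. Conditioning on the first day:
t(Snowy) = 1 + 0.32·t(Snowy) + 0.16·t(Windy) + 0.28·t(Foggy)
t(Windy) = 1 + 0.28·t(Snowy) + 0.12·t(Windy) + 0.4·t(Foggy)
t(Foggy) = 1 + 0.28·t(Snowy) + 0.24·t(Windy) + 0.16·t(Foggy)
Solving: t(Snowy) = 3.9290, t(Windy) = 4.0488, t(Foggy) = 3.6569.
Expected days from Snowy to Sunny: 3.9290.

3.9290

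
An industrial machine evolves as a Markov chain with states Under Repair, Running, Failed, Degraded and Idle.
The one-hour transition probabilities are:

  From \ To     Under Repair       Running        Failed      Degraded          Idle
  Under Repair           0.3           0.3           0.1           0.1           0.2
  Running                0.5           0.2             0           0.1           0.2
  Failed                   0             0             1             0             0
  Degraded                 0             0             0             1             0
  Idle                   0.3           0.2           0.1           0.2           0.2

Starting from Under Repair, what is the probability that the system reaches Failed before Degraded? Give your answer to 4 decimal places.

0.3832

Let h(s) be the probability of absorption at Failed starting from transient state s. Then h(Failed) = 1 and h(Degraded) = 0. By first-step analysis:
h(Under Repair) = 0.3·h(Under Repair) + 0.3·h(Running) + 0.1·1 + 0.1·0 + 0.2·h(Idle)
h(Running) = 0.5·h(Under Repair) + 0.2·h(Running) + 0.1·0 + 0.2·h(Idle)
h(Idle) = 0.3·h(Under Repair) + 0.2·h(Running) + 0.1·1 + 0.2·0 + 0.2·h(Idle)
Solving: h(Under Repair) = 0.3832, h(Running) = 0.3271, h(Idle) = 0.3505.
Starting from Under Repair, the probability is 0.3832.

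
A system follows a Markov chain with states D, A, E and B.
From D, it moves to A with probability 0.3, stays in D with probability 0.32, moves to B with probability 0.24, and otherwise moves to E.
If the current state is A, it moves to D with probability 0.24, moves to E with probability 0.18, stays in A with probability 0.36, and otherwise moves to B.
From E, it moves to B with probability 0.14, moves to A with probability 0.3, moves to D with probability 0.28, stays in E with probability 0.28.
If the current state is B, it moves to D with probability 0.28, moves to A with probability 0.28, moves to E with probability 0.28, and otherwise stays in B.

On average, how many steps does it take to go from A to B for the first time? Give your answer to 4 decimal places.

Let t(s) be the expected number of steps to first reach B from state s, with t(B) = 0. Conditioning on the first step:
t(D) = 1 + 0.32·t(D) + 0.3·t(A) + 0.14·t(E)
t(A) = 1 + 0.24·t(D) + 0.36·t(A) + 0.18·t(E)
t(E) = 1 + 0.28·t(D) + 0.3·t(A) + 0.28·t(E)
Solving: t(D) = 4.6328, t(A) = 4.7543, t(E) = 5.1715.
Expected steps from A to B: 4.7543.

4.7543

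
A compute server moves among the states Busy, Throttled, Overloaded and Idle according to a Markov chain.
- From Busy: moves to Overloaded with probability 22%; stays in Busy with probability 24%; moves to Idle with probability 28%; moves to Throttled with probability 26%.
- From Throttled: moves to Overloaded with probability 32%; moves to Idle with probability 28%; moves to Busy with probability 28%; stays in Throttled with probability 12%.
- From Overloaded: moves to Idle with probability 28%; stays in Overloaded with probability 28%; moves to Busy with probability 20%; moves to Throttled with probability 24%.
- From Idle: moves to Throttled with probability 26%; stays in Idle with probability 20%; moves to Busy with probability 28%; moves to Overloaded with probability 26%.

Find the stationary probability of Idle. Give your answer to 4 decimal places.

Let the stationary distribution be π with π = πP and π_1 + π_2 + π_3 + π_4 = 1.
π_1 = 0.24·π_1 + 0.28·π_2 + 0.2·π_3 + 0.28·π_4
π_2 = 0.26·π_1 + 0.12·π_2 + 0.24·π_3 + 0.26·π_4
π_3 = 0.22·π_1 + 0.32·π_2 + 0.28·π_3 + 0.26·π_4
Solving with the normalization constraint gives π = (0.2486, 0.2234, 0.2688, 0.2593).
So the stationary probability of Idle is 0.2593.

0.2593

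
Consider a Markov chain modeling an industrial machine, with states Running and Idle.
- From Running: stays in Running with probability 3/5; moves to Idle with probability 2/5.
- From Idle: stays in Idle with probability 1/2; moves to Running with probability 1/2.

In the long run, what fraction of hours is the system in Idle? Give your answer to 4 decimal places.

0.4444

Let the stationary distribution be π with π = πP and π_1 + π_2 = 1.
π_1 = 0.6·π_1 + 0.5·π_2
Solving with the normalization constraint gives π = (0.5556, 0.4444).
So the stationary probability of Idle is 0.4444.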